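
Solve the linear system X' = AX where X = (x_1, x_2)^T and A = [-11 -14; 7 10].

Coefficient matrix A = [[-11, -14], [7, 10]].
Characteristic polynomial det(A - λI) = λ^2 + λ - 12 = 0.
Eigenvalues λ = -4, 3.
For λ=-4: (A-λI) row 1 is [-7, -14], so an eigenvector is (-2, 1).
For λ=3: (A-λI) row 1 is [-14, -14], so an eigenvector is (-1, 1).
General solution: K_1e^(-4t)(-2,1) + K_2e^(3t)(-1,1).

x_1(t) = -2K_1e^(-4t) - K_2e^(3t), x_2(t) = K_1e^(-4t) + K_2e^(3t)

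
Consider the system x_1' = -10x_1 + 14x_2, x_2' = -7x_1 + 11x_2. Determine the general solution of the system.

Coefficient matrix A = [[-10, 14], [-7, 11]].
Characteristic polynomial det(A - λI) = λ^2 - λ - 12 = 0.
Eigenvalues λ = -3, 4.
For λ=-3: (A-λI) row 1 is [-7, 14], so an eigenvector is (2, 1).
For λ=4: (A-λI) row 1 is [-14, 14], so an eigenvector is (-1, -1).
General solution: K_1e^(-3t)(2,1) + K_2e^(4t)(-1,-1).

x_1(t) = 2K_1e^(-3t) - K_2e^(4t), x_2(t) = K_1e^(-3t) - K_2e^(4t)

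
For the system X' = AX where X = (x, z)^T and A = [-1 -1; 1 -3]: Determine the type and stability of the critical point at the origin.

A = [[-1,-1],[1,-3]]; det(A-λI) = λ^2 + 4λ + 4.
repeated λ = -2 with a single eigenvector.

stable improper node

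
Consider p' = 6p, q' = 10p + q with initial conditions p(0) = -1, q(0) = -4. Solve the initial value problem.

Coefficient matrix A = [[6, 0], [10, 1]].
Characteristic polynomial det(A - λI) = λ^2 - 7λ + 6 = 0.
Eigenvalues λ = 6, 1.
For λ=6: (A-λI) row 2 is [10, -5], so an eigenvector is (1, 2).
For λ=1: (A-λI) row 1 is [5, 0], so an eigenvector is (0, -1).
General solution: c_1e^(6t)(1,2) + c_2e^(t)(0,-1).
Applying p(0)=-1, q(0)=-4 gives c_1=-1, c_2=2.

p(t) = -e^(6t), q(t) = -2e^(6t) - 2e^(t)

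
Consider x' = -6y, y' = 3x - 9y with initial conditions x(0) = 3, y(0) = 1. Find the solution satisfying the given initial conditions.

Coefficient matrix A = [[0, -6], [3, -9]].
Characteristic polynomial det(A - λI) = λ^2 + 9λ + 18 = 0.
Eigenvalues λ = -6, -3.
For λ=-6: (A-λI) row 1 is [6, -6], so an eigenvector is (1, 1).
For λ=-3: (A-λI) row 1 is [3, -6], so an eigenvector is (2, 1).
General solution: K_1e^(-6t)(1,1) + K_2e^(-3t)(2,1).
Applying x(0)=3, y(0)=1 gives K_1=-1, K_2=2.

x(t) = 4e^(-3t) - e^(-6t), y(t) = 2e^(-3t) - e^(-6t)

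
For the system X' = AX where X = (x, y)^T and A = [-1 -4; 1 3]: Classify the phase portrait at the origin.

A = [[-1,-4],[1,3]]; det(A-λI) = λ^2 - 2λ + 1.
repeated λ = 1 with a single eigenvector.

unstable improper node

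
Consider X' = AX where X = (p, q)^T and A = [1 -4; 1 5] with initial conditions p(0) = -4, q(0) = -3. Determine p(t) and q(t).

Coefficient matrix A = [[1, -4], [1, 5]].
Characteristic polynomial det(A - λI) = λ^2 - 6λ + 9 = 0.
Single eigenvalue λ = 3 with algebraic multiplicity 2.
Eigenvector v = (2,-1); generalized eigenvector w with (A-λI)w=v is (1,-1).
General solution: e^(3t)[K_1·v + K_2·(t·v + w)].
Applying p(0)=-4, q(0)=-3 gives K_1=-7, K_2=10.

p(t) = 20te^(3t) - 4e^(3t), q(t) = -10te^(3t) - 3e^(3t)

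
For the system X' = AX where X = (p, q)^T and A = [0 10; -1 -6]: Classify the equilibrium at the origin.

A = [[0,10],[-1,-6]]; det(A-λI) = λ^2 + 6λ + 10.
λ = -3 ± i: negative real part.

stable spiral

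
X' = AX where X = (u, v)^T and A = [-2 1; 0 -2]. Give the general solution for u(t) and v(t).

Coefficient matrix A = [[-2, 1], [0, -2]].
Characteristic polynomial det(A - λI) = λ^2 + 4λ + 4 = 0.
Single eigenvalue λ = -2 with algebraic multiplicity 2.
Eigenvector v = (1,0); generalized eigenvector w with (A-λI)w=v is (2,1).
General solution: e^(-2t)[K_1·v + K_2·(t·v + w)].

u(t) = K_1e^(-2t) + K_2te^(-2t) + 2K_2e^(-2t), v(t) = K_2e^(-2t)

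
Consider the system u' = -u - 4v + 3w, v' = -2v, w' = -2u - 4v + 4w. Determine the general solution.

u(t) = 3K_1e^(t) + K_2e^(-2t) + K_3e^(2t), v(t) = K_2e^(-2t), w(t) = 2K_1e^(t) + K_2e^(-2t) + K_3e^(2t)

Coefficient matrix A = [[-1, -4, 3], [0, -2, 0], [-2, -4, 4]].
det(A - λI) = 0 gives eigenvalues λ = 1, -2, 2.
For λ=1: eigenvector (3,0,2).
For λ=-2: eigenvector (1,1,1).
For λ=2: eigenvector (1,0,1).
General solution: K_1e^(t)(3,0,2) + K_2e^(-2t)(1,1,1) + K_3e^(2t)(1,0,1).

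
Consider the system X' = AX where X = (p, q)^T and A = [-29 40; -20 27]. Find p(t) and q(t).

Coefficient matrix A = [[-29, 40], [-20, 27]].
Characteristic polynomial det(A - λI) = λ^2 + 2λ + 17 = 0.
Eigenvalues λ = -1 ± 4i (complex conjugate pair).
For λ=-1+4i: an eigenvector is (-3,-2) - i(1,1) = (-3 - i, -2 - i).
A real fundamental pair from Re and Im of e^((-1+4i)t)v: X_1 = e^(-t)(cos(4t)·(-3,-2) + sin(4t)·(1,1)), X_2 = e^(-t)(sin(4t)·(-3,-2) - cos(4t)·(1,1)).
General solution: K_1X_1 + K_2X_2.

p(t) = K_1e^(-t)sin(4t) - 3K_1e^(-t)cos(4t) - 3K_2e^(-t)sin(4t) - K_2e^(-t)cos(4t), q(t) = K_1e^(-t)sin(4t) - 2K_1e^(-t)cos(4t) - 2K_2e^(-t)sin(4t) - K_2e^(-t)cos(4t)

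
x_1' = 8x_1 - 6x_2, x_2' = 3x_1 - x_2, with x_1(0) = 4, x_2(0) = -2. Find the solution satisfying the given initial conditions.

Coefficient matrix A = [[8, -6], [3, -1]].
Characteristic polynomial det(A - λI) = λ^2 - 7λ + 10 = 0.
Eigenvalues λ = 5, 2.
For λ=5: (A-λI) row 1 is [3, -6], so an eigenvector is (-2, -1).
For λ=2: (A-λI) row 1 is [6, -6], so an eigenvector is (-1, -1).
General solution: C_1e^(5t)(-2,-1) + C_2e^(2t)(-1,-1).
Applying x_1(0)=4, x_2(0)=-2 gives C_1=-6, C_2=8.

x_1(t) = 12e^(5t) - 8e^(2t), x_2(t) = 6e^(5t) - 8e^(2t)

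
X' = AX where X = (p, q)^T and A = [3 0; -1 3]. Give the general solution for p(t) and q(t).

Coefficient matrix A = [[3, 0], [-1, 3]].
Characteristic polynomial det(A - λI) = λ^2 - 6λ + 9 = 0.
Single eigenvalue λ = 3 with algebraic multiplicity 2.
Eigenvector v = (0,-1); generalized eigenvector w with (A-λI)w=v is (1,3).
General solution: e^(3t)[K_1·v + K_2·(t·v + w)].

p(t) = K_2e^(3t), q(t) = -K_1e^(3t) - K_2te^(3t) + 3K_2e^(3t)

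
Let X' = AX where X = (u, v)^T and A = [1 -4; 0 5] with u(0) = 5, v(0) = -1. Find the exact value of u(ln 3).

255

A = [[1,-4],[0,5]]; eigenvalues λ = 1, 5.
Eigenvectors: (1,0) for λ=1, (1,-1) for λ=5.
From the initial condition, c_1 = 4, c_2 = 1.
u(ln 3) = (4)(3^1)(1) + (1)(3^5)(1) = 255.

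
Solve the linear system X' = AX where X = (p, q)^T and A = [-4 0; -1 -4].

Coefficient matrix A = [[-4, 0], [-1, -4]].
Characteristic polynomial det(A - λI) = λ^2 + 8λ + 16 = 0.
Single eigenvalue λ = -4 with algebraic multiplicity 2.
Eigenvector v = (0,-1); generalized eigenvector w with (A-λI)w=v is (1,3).
General solution: e^(-4t)[C_1·v + C_2·(t·v + w)].

p(t) = C_2e^(-4t), q(t) = -C_1e^(-4t) - C_2te^(-4t) + 3C_2e^(-4t)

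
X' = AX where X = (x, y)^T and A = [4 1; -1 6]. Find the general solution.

x(t) = C_1e^(5t) + C_2te^(5t) - 3C_2e^(5t), y(t) = C_1e^(5t) + C_2te^(5t) - 2C_2e^(5t)

Coefficient matrix A = [[4, 1], [-1, 6]].
Characteristic polynomial det(A - λI) = λ^2 - 10λ + 25 = 0.
Single eigenvalue λ = 5 with algebraic multiplicity 2.
Eigenvector v = (1,1); generalized eigenvector w with (A-λI)w=v is (-3,-2).
General solution: e^(5t)[C_1·v + C_2·(t·v + w)].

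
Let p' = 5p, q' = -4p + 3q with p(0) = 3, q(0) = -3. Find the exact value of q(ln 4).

-5952

A = [[5,0],[-4,3]]; eigenvalues λ = 5, 3.
Eigenvectors: (-1,2) for λ=5, (0,-1) for λ=3.
From the initial condition, c_1 = -3, c_2 = -3.
q(ln 4) = (-3)(4^5)(2) + (-3)(4^3)(-1) = -5952.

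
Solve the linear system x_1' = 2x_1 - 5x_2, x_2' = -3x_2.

Coefficient matrix A = [[2, -5], [0, -3]].
Characteristic polynomial det(A - λI) = λ^2 + λ - 6 = 0.
Eigenvalues λ = -3, 2.
For λ=-3: (A-λI) row 1 is [5, -5], so an eigenvector is (1, 1).
For λ=2: (A-λI) row 1 is [0, -5], so an eigenvector is (-1, 0).
General solution: K_1e^(-3t)(1,1) + K_2e^(2t)(-1,0).

x_1(t) = K_1e^(-3t) - K_2e^(2t), x_2(t) = K_1e^(-3t)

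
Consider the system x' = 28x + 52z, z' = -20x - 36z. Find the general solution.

Coefficient matrix A = [[28, 52], [-20, -36]].
Characteristic polynomial det(A - λI) = λ^2 + 8λ + 32 = 0.
Eigenvalues λ = -4 ± 4i (complex conjugate pair).
For λ=-4+4i: an eigenvector is (-2,1) - i(-3,2) = (-2 + 3i, 1 - 2i).
A real fundamental pair from Re and Im of e^((-4+4i)t)v: X_1 = e^(-4t)(cos(4t)·(-2,1) + sin(4t)·(-3,2)), X_2 = e^(-4t)(sin(4t)·(-2,1) - cos(4t)·(-3,2)).
General solution: c_1X_1 + c_2X_2.

x(t) = -3c_1e^(-4t)sin(4t) - 2c_1e^(-4t)cos(4t) - 2c_2e^(-4t)sin(4t) + 3c_2e^(-4t)cos(4t), z(t) = 2c_1e^(-4t)sin(4t) + c_1e^(-4t)cos(4t) + c_2e^(-4t)sin(4t) - 2c_2e^(-4t)cos(4t)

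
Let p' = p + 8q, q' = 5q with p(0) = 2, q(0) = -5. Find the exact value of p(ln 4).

A = [[1,8],[0,5]]; eigenvalues λ = 1, 5.
Eigenvectors: (1,0) for λ=1, (-2,-1) for λ=5.
From the initial condition, c_1 = 12, c_2 = 5.
p(ln 4) = (12)(4^1)(1) + (5)(4^5)(-2) = -10192.

-10192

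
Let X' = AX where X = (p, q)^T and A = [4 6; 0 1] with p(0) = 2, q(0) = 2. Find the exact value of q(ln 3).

A = [[4,6],[0,1]]; eigenvalues λ = 1, 4.
Eigenvectors: (2,-1) for λ=1, (-1,0) for λ=4.
From the initial condition, c_1 = -2, c_2 = -6.
q(ln 3) = (-2)(3^1)(-1) + (-6)(3^4)(0) = 6.

6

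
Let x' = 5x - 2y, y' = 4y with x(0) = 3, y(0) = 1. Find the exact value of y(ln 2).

A = [[5,-2],[0,4]]; eigenvalues λ = 5, 4.
Eigenvectors: (-1,0) for λ=5, (-2,-1) for λ=4.
From the initial condition, c_1 = -1, c_2 = -1.
y(ln 2) = (-1)(2^5)(0) + (-1)(2^4)(-1) = 16.

16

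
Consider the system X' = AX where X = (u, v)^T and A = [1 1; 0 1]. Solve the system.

Coefficient matrix A = [[1, 1], [0, 1]].
Characteristic polynomial det(A - λI) = λ^2 - 2λ + 1 = 0.
Single eigenvalue λ = 1 with algebraic multiplicity 2.
Eigenvector v = (1,0); generalized eigenvector w with (A-λI)w=v is (3,1).
General solution: e^(t)[K_1·v + K_2·(t·v + w)].

u(t) = K_1e^(t) + K_2te^(t) + 3K_2e^(t), v(t) = K_2e^(t)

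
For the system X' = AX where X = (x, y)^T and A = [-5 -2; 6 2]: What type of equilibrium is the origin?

stable node

A = [[-5,-2],[6,2]]; det(A-λI) = λ^2 + 3λ + 2.
λ = -2, -1: both negative.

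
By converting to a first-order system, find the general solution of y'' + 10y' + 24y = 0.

y(t) = c_1e^(-4t) + c_2e^(-6t)

Let x_1 = y, x_2 = y'. Then x_1' = x_2 and x_2' = -24x_1 - 10x_2.
A = [[0,1],[-24,-10]]; det(A-λI) = λ^2 + 10λ + 24.
Eigenvalues λ = -4, -6 with eigenvectors (1,-4), (1,-6).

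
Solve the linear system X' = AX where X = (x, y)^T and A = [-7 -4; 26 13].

Coefficient matrix A = [[-7, -4], [26, 13]].
Characteristic polynomial det(A - λI) = λ^2 - 6λ + 13 = 0.
Eigenvalues λ = 3 ± 2i (complex conjugate pair).
For λ=3+2i: an eigenvector is (1,-2) - i(-1,3) = (1 + i, -2 - 3i).
A real fundamental pair from Re and Im of e^((3+2i)t)v: X_1 = e^(3t)(cos(2t)·(1,-2) + sin(2t)·(-1,3)), X_2 = e^(3t)(sin(2t)·(1,-2) - cos(2t)·(-1,3)).
General solution: c_1X_1 + c_2X_2.

x(t) = -c_1e^(3t)sin(2t) + c_1e^(3t)cos(2t) + c_2e^(3t)sin(2t) + c_2e^(3t)cos(2t), y(t) = 3c_1e^(3t)sin(2t) - 2c_1e^(3t)cos(2t) - 2c_2e^(3t)sin(2t) - 3c_2e^(3t)cos(2t)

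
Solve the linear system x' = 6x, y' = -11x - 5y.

x(t) = -c_1e^(6t), y(t) = c_1e^(6t) - c_2e^(-5t)

Coefficient matrix A = [[6, 0], [-11, -5]].
Characteristic polynomial det(A - λI) = λ^2 - λ - 30 = 0.
Eigenvalues λ = 6, -5.
For λ=6: (A-λI) row 2 is [-11, -11], so an eigenvector is (-1, 1).
For λ=-5: (A-λI) row 1 is [11, 0], so an eigenvector is (0, -1).
General solution: c_1e^(6t)(-1,1) + c_2e^(-5t)(0,-1).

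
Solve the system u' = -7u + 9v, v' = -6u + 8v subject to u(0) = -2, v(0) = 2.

Coefficient matrix A = [[-7, 9], [-6, 8]].
Characteristic polynomial det(A - λI) = λ^2 - λ - 2 = 0.
Eigenvalues λ = 2, -1.
For λ=2: (A-λI) row 1 is [-9, 9], so an eigenvector is (-1, -1).
For λ=-1: (A-λI) row 1 is [-6, 9], so an eigenvector is (-3, -2).
General solution: c_1e^(2t)(-1,-1) + c_2e^(-t)(-3,-2).
Applying u(0)=-2, v(0)=2 gives c_1=-10, c_2=4.

u(t) = 10e^(2t) - 12e^(-t), v(t) = 10e^(2t) - 8e^(-t)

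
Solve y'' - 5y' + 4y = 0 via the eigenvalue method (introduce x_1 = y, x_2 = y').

Let x_1 = y, x_2 = y'. Then x_1' = x_2 and x_2' = -4x_1 + 5x_2.
A = [[0,1],[-4,5]]; det(A-λI) = λ^2 - 5λ + 4.
Eigenvalues λ = 4, 1 with eigenvectors (1,4), (1,1).

y(t) = c_1e^(4t) + c_2e^(t)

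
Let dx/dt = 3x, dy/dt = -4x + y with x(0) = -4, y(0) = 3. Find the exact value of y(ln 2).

54

A = [[3,0],[-4,1]]; eigenvalues λ = 1, 3.
Eigenvectors: (0,-1) for λ=1, (-1,2) for λ=3.
From the initial condition, c_1 = 5, c_2 = 4.
y(ln 2) = (5)(2^1)(-1) + (4)(2^3)(2) = 54.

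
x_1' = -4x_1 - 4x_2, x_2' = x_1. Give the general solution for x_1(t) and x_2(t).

x_1(t) = -2C_1e^(-2t) - 2C_2te^(-2t) - 3C_2e^(-2t), x_2(t) = C_1e^(-2t) + C_2te^(-2t) + 2C_2e^(-2t)

Coefficient matrix A = [[-4, -4], [1, 0]].
Characteristic polynomial det(A - λI) = λ^2 + 4λ + 4 = 0.
Single eigenvalue λ = -2 with algebraic multiplicity 2.
Eigenvector v = (-2,1); generalized eigenvector w with (A-λI)w=v is (-3,2).
General solution: e^(-2t)[C_1·v + C_2·(t·v + w)].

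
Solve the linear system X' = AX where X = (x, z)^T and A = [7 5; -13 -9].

x(t) = -C_1e^(-t)sin(t) - 2C_1e^(-t)cos(t) - 2C_2e^(-t)sin(t) + C_2e^(-t)cos(t), z(t) = 2C_1e^(-t)sin(t) + 3C_1e^(-t)cos(t) + 3C_2e^(-t)sin(t) - 2C_2e^(-t)cos(t)

Coefficient matrix A = [[7, 5], [-13, -9]].
Characteristic polynomial det(A - λI) = λ^2 + 2λ + 2 = 0.
Eigenvalues λ = -1 ± i (complex conjugate pair).
For λ=-1+i: an eigenvector is (-2,3) - i(-1,2) = (-2 + i, 3 - 2i).
A real fundamental pair from Re and Im of e^((-1+i)t)v: X_1 = e^(-t)(cos(t)·(-2,3) + sin(t)·(-1,2)), X_2 = e^(-t)(sin(t)·(-2,3) - cos(t)·(-1,2)).
General solution: C_1X_1 + C_2X_2.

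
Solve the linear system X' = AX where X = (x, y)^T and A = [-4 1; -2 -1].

x(t) = -C_1e^(-3t) - C_2e^(-2t), y(t) = -C_1e^(-3t) - 2C_2e^(-2t)

Coefficient matrix A = [[-4, 1], [-2, -1]].
Characteristic polynomial det(A - λI) = λ^2 + 5λ + 6 = 0.
Eigenvalues λ = -3, -2.
For λ=-3: (A-λI) row 1 is [-1, 1], so an eigenvector is (-1, -1).
For λ=-2: (A-λI) row 1 is [-2, 1], so an eigenvector is (-1, -2).
General solution: C_1e^(-3t)(-1,-1) + C_2e^(-2t)(-1,-2).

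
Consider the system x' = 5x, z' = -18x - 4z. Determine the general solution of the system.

x(t) = -C_1e^(5t), z(t) = 2C_1e^(5t) - C_2e^(-4t)

Coefficient matrix A = [[5, 0], [-18, -4]].
Characteristic polynomial det(A - λI) = λ^2 - λ - 20 = 0.
Eigenvalues λ = 5, -4.
For λ=5: (A-λI) row 2 is [-18, -9], so an eigenvector is (-1, 2).
For λ=-4: (A-λI) row 1 is [9, 0], so an eigenvector is (0, -1).
General solution: C_1e^(5t)(-1,2) + C_2e^(-4t)(0,-1).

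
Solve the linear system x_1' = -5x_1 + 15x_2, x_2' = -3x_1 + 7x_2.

x_1(t) = c_1e^(t)sin(3t) + 2c_1e^(t)cos(3t) + 2c_2e^(t)sin(3t) - c_2e^(t)cos(3t), x_2(t) = c_1e^(t)cos(3t) + c_2e^(t)sin(3t)

Coefficient matrix A = [[-5, 15], [-3, 7]].
Characteristic polynomial det(A - λI) = λ^2 - 2λ + 10 = 0.
Eigenvalues λ = 1 ± 3i (complex conjugate pair).
For λ=1+3i: an eigenvector is (2,1) - i(1,0) = (2 - i, 1).
A real fundamental pair from Re and Im of e^((1+3i)t)v: X_1 = e^(t)(cos(3t)·(2,1) + sin(3t)·(1,0)), X_2 = e^(t)(sin(3t)·(2,1) - cos(3t)·(1,0)).
General solution: c_1X_1 + c_2X_2.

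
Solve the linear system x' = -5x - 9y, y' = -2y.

Coefficient matrix A = [[-5, -9], [0, -2]].
Characteristic polynomial det(A - λI) = λ^2 + 7λ + 10 = 0.
Eigenvalues λ = -2, -5.
For λ=-2: (A-λI) row 1 is [-3, -9], so an eigenvector is (3, -1).
For λ=-5: (A-λI) row 1 is [0, -9], so an eigenvector is (1, 0).
General solution: c_1e^(-2t)(3,-1) + c_2e^(-5t)(1,0).

x(t) = 3c_1e^(-2t) + c_2e^(-5t), y(t) = -c_1e^(-2t)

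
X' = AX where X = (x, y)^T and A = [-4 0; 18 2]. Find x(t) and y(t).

x(t) = K_2e^(-4t), y(t) = -K_1e^(2t) - 3K_2e^(-4t)

Coefficient matrix A = [[-4, 0], [18, 2]].
Characteristic polynomial det(A - λI) = λ^2 + 2λ - 8 = 0.
Eigenvalues λ = 2, -4.
For λ=2: (A-λI) row 1 is [-6, 0], so an eigenvector is (0, -1).
For λ=-4: (A-λI) row 2 is [18, 6], so an eigenvector is (1, -3).
General solution: K_1e^(2t)(0,-1) + K_2e^(-4t)(1,-3).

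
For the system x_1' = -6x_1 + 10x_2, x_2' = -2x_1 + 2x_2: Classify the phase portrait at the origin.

A = [[-6,10],[-2,2]]; det(A-λI) = λ^2 + 4λ + 8.
λ = -2 ± 2i: negative real part.

stable spiral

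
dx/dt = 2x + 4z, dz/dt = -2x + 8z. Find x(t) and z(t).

x(t) = 2c_1e^(4t) - c_2e^(6t), z(t) = c_1e^(4t) - c_2e^(6t)

Coefficient matrix A = [[2, 4], [-2, 8]].
Characteristic polynomial det(A - λI) = λ^2 - 10λ + 24 = 0.
Eigenvalues λ = 4, 6.
For λ=4: (A-λI) row 1 is [-2, 4], so an eigenvector is (2, 1).
For λ=6: (A-λI) row 1 is [-4, 4], so an eigenvector is (-1, -1).
General solution: c_1e^(4t)(2,1) + c_2e^(6t)(-1,-1).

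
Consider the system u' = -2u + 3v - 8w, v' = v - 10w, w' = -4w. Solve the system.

Coefficient matrix A = [[-2, 3, -8], [0, 1, -10], [0, 0, -4]].
det(A - λI) = 0 gives eigenvalues λ = 1, -2, -4.
For λ=1: eigenvector (1,1,0).
For λ=-2: eigenvector (-1,0,0).
For λ=-4: eigenvector (1,2,1).
General solution: K_1e^(t)(1,1,0) + K_2e^(-2t)(-1,0,0) + K_3e^(-4t)(1,2,1).

u(t) = K_1e^(t) - K_2e^(-2t) + K_3e^(-4t), v(t) = K_1e^(t) + 2K_3e^(-4t), w(t) = K_3e^(-4t)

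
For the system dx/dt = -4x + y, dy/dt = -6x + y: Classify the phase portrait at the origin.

stable node

A = [[-4,1],[-6,1]]; det(A-λI) = λ^2 + 3λ + 2.
λ = -1, -2: both negative.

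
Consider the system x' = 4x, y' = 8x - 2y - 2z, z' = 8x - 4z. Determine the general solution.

Coefficient matrix A = [[4, 0, 0], [8, -2, -2], [8, 0, -4]].
det(A - λI) = 0 gives eigenvalues λ = 4, -4, -2.
For λ=4: eigenvector (1,1,1).
For λ=-4: eigenvector (0,1,1).
For λ=-2: eigenvector (0,1,0).
General solution: c_1e^(4t)(1,1,1) + c_2e^(-4t)(0,1,1) + c_3e^(-2t)(0,1,0).

x(t) = c_1e^(4t), y(t) = c_1e^(4t) + c_2e^(-4t) + c_3e^(-2t), z(t) = c_1e^(4t) + c_2e^(-4t)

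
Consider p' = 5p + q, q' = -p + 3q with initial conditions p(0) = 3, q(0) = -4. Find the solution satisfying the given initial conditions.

p(t) = -te^(4t) + 3e^(4t), q(t) = te^(4t) - 4e^(4t)

Coefficient matrix A = [[5, 1], [-1, 3]].
Characteristic polynomial det(A - λI) = λ^2 - 8λ + 16 = 0.
Single eigenvalue λ = 4 with algebraic multiplicity 2.
Eigenvector v = (1,-1); generalized eigenvector w with (A-λI)w=v is (-1,2).
General solution: e^(4t)[C_1·v + C_2·(t·v + w)].
Applying p(0)=3, q(0)=-4 gives C_1=2, C_2=-1.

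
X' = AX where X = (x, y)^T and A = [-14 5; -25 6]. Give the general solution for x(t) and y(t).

x(t) = -c_1e^(-4t)sin(5t) + c_2e^(-4t)cos(5t), y(t) = -2c_1e^(-4t)sin(5t) - c_1e^(-4t)cos(5t) - c_2e^(-4t)sin(5t) + 2c_2e^(-4t)cos(5t)

Coefficient matrix A = [[-14, 5], [-25, 6]].
Characteristic polynomial det(A - λI) = λ^2 + 8λ + 41 = 0.
Eigenvalues λ = -4 ± 5i (complex conjugate pair).
For λ=-4+5i: an eigenvector is (0,-1) - i(-1,-2) = (0 + i, -1 + 2i).
A real fundamental pair from Re and Im of e^((-4+5i)t)v: X_1 = e^(-4t)(cos(5t)·(0,-1) + sin(5t)·(-1,-2)), X_2 = e^(-4t)(sin(5t)·(0,-1) - cos(5t)·(-1,-2)).
General solution: c_1X_1 + c_2X_2.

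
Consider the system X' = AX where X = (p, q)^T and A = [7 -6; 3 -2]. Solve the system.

Coefficient matrix A = [[7, -6], [3, -2]].
Characteristic polynomial det(A - λI) = λ^2 - 5λ + 4 = 0.
Eigenvalues λ = 4, 1.
For λ=4: (A-λI) row 1 is [3, -6], so an eigenvector is (2, 1).
For λ=1: (A-λI) row 1 is [6, -6], so an eigenvector is (1, 1).
General solution: c_1e^(4t)(2,1) + c_2e^(t)(1,1).

p(t) = 2c_1e^(4t) + c_2e^(t), q(t) = c_1e^(4t) + c_2e^(t)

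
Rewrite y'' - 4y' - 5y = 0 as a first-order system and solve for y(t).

Let x_1 = y, x_2 = y'. Then x_1' = x_2 and x_2' = 5x_1 + 4x_2.
A = [[0,1],[5,4]]; det(A-λI) = λ^2 - 4λ - 5.
Eigenvalues λ = 5, -1 with eigenvectors (1,5), (1,-1).

y(t) = K_1e^(5t) + K_2e^(-t)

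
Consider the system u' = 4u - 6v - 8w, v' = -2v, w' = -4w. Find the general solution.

u(t) = c_1e^(4t) + c_2e^(-4t) + c_3e^(-2t), v(t) = c_3e^(-2t), w(t) = c_2e^(-4t)

Coefficient matrix A = [[4, -6, -8], [0, -2, 0], [0, 0, -4]].
det(A - λI) = 0 gives eigenvalues λ = 4, -4, -2.
For λ=4: eigenvector (1,0,0).
For λ=-4: eigenvector (1,0,1).
For λ=-2: eigenvector (1,1,0).
General solution: c_1e^(4t)(1,0,0) + c_2e^(-4t)(1,0,1) + c_3e^(-2t)(1,1,0).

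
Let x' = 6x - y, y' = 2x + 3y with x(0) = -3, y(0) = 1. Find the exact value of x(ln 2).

A = [[6,-1],[2,3]]; eigenvalues λ = 4, 5.
Eigenvectors: (1,2) for λ=4, (1,1) for λ=5.
From the initial condition, c_1 = 4, c_2 = -7.
x(ln 2) = (4)(2^4)(1) + (-7)(2^5)(1) = -160.

-160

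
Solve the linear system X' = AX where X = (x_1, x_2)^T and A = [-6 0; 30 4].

Coefficient matrix A = [[-6, 0], [30, 4]].
Characteristic polynomial det(A - λI) = λ^2 + 2λ - 24 = 0.
Eigenvalues λ = -6, 4.
For λ=-6: (A-λI) row 2 is [30, 10], so an eigenvector is (-1, 3).
For λ=4: (A-λI) row 1 is [-10, 0], so an eigenvector is (0, 1).
General solution: c_1e^(-6t)(-1,3) + c_2e^(4t)(0,1).

x_1(t) = -c_1e^(-6t), x_2(t) = 3c_1e^(-6t) + c_2e^(4t)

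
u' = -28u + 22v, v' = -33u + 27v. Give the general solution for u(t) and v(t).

Coefficient matrix A = [[-28, 22], [-33, 27]].
Characteristic polynomial det(A - λI) = λ^2 + λ - 30 = 0.
Eigenvalues λ = 5, -6.
For λ=5: (A-λI) row 1 is [-33, 22], so an eigenvector is (-2, -3).
For λ=-6: (A-λI) row 1 is [-22, 22], so an eigenvector is (-1, -1).
General solution: K_1e^(5t)(-2,-3) + K_2e^(-6t)(-1,-1).

u(t) = -2K_1e^(5t) - K_2e^(-6t), v(t) = -3K_1e^(5t) - K_2e^(-6t)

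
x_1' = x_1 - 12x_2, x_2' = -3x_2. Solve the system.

Coefficient matrix A = [[1, -12], [0, -3]].
Characteristic polynomial det(A - λI) = λ^2 + 2λ - 3 = 0.
Eigenvalues λ = -3, 1.
For λ=-3: (A-λI) row 1 is [4, -12], so an eigenvector is (-3, -1).
For λ=1: (A-λI) row 1 is [0, -12], so an eigenvector is (-1, 0).
General solution: C_1e^(-3t)(-3,-1) + C_2e^(t)(-1,0).

x_1(t) = -3C_1e^(-3t) - C_2e^(t), x_2(t) = -C_1e^(-3t)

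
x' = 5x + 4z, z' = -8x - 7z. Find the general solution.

Coefficient matrix A = [[5, 4], [-8, -7]].
Characteristic polynomial det(A - λI) = λ^2 + 2λ - 3 = 0.
Eigenvalues λ = -3, 1.
For λ=-3: (A-λI) row 1 is [8, 4], so an eigenvector is (-1, 2).
For λ=1: (A-λI) row 1 is [4, 4], so an eigenvector is (-1, 1).
General solution: K_1e^(-3t)(-1,2) + K_2e^(t)(-1,1).

x(t) = -K_1e^(-3t) - K_2e^(t), z(t) = 2K_1e^(-3t) + K_2e^(t)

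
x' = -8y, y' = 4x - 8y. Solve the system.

Coefficient matrix A = [[0, -8], [4, -8]].
Characteristic polynomial det(A - λI) = λ^2 + 8λ + 32 = 0.
Eigenvalues λ = -4 ± 4i (complex conjugate pair).
For λ=-4+4i: an eigenvector is (-1,-1) - i(1,0) = (-1 - i, -1).
A real fundamental pair from Re and Im of e^((-4+4i)t)v: X_1 = e^(-4t)(cos(4t)·(-1,-1) + sin(4t)·(1,0)), X_2 = e^(-4t)(sin(4t)·(-1,-1) - cos(4t)·(1,0)).
General solution: c_1X_1 + c_2X_2.

x(t) = c_1e^(-4t)sin(4t) - c_1e^(-4t)cos(4t) - c_2e^(-4t)sin(4t) - c_2e^(-4t)cos(4t), y(t) = -c_1e^(-4t)cos(4t) - c_2e^(-4t)sin(4t)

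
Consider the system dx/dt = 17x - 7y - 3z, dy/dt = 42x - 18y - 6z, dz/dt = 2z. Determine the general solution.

x(t) = 3c_1e^(2t) + c_2e^(-4t) + c_3e^(3t), y(t) = 6c_1e^(2t) + 3c_2e^(-4t) + 2c_3e^(3t), z(t) = c_1e^(2t)

Coefficient matrix A = [[17, -7, -3], [42, -18, -6], [0, 0, 2]].
det(A - λI) = 0 gives eigenvalues λ = 2, -4, 3.
For λ=2: eigenvector (3,6,1).
For λ=-4: eigenvector (1,3,0).
For λ=3: eigenvector (1,2,0).
General solution: c_1e^(2t)(3,6,1) + c_2e^(-4t)(1,3,0) + c_3e^(3t)(1,2,0).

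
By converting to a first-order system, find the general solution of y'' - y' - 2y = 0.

y(t) = c_1e^(2t) + c_2e^(-t)

Let x_1 = y, x_2 = y'. Then x_1' = x_2 and x_2' = 2x_1 + x_2.
A = [[0,1],[2,1]]; det(A-λI) = λ^2 - λ - 2.
Eigenvalues λ = 2, -1 with eigenvectors (1,2), (1,-1).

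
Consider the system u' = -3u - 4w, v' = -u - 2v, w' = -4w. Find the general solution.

Coefficient matrix A = [[-3, 0, -4], [-1, -2, 0], [0, 0, -4]].
det(A - λI) = 0 gives eigenvalues λ = -3, -2, -4.
For λ=-3: eigenvector (1,1,0).
For λ=-2: eigenvector (0,1,0).
For λ=-4: eigenvector (4,2,1).
General solution: K_1e^(-3t)(1,1,0) + K_2e^(-2t)(0,1,0) + K_3e^(-4t)(4,2,1).

u(t) = K_1e^(-3t) + 4K_3e^(-4t), v(t) = K_1e^(-3t) + K_2e^(-2t) + 2K_3e^(-4t), w(t) = K_3e^(-4t)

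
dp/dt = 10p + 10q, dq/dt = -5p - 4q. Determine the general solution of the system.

p(t) = -3c_1e^(3t)sin(t) + c_1e^(3t)cos(t) + c_2e^(3t)sin(t) + 3c_2e^(3t)cos(t), q(t) = 2c_1e^(3t)sin(t) - c_1e^(3t)cos(t) - c_2e^(3t)sin(t) - 2c_2e^(3t)cos(t)

Coefficient matrix A = [[10, 10], [-5, -4]].
Characteristic polynomial det(A - λI) = λ^2 - 6λ + 10 = 0.
Eigenvalues λ = 3 ± i (complex conjugate pair).
For λ=3+i: an eigenvector is (1,-1) - i(-3,2) = (1 + 3i, -1 - 2i).
A real fundamental pair from Re and Im of e^((3+i)t)v: X_1 = e^(3t)(cos(t)·(1,-1) + sin(t)·(-3,2)), X_2 = e^(3t)(sin(t)·(1,-1) - cos(t)·(-3,2)).
General solution: c_1X_1 + c_2X_2.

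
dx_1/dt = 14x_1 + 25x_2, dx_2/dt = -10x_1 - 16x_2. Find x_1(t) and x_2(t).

x_1(t) = c_1e^(-t)sin(5t) + 2c_1e^(-t)cos(5t) + 2c_2e^(-t)sin(5t) - c_2e^(-t)cos(5t), x_2(t) = -c_1e^(-t)sin(5t) - c_1e^(-t)cos(5t) - c_2e^(-t)sin(5t) + c_2e^(-t)cos(5t)

Coefficient matrix A = [[14, 25], [-10, -16]].
Characteristic polynomial det(A - λI) = λ^2 + 2λ + 26 = 0.
Eigenvalues λ = -1 ± 5i (complex conjugate pair).
For λ=-1+5i: an eigenvector is (2,-1) - i(1,-1) = (2 - i, -1 + i).
A real fundamental pair from Re and Im of e^((-1+5i)t)v: X_1 = e^(-t)(cos(5t)·(2,-1) + sin(5t)·(1,-1)), X_2 = e^(-t)(sin(5t)·(2,-1) - cos(5t)·(1,-1)).
General solution: c_1X_1 + c_2X_2.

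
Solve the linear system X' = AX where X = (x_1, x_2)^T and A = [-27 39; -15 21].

x_1(t) = -2c_1e^(-3t)sin(3t) - 3c_1e^(-3t)cos(3t) - 3c_2e^(-3t)sin(3t) + 2c_2e^(-3t)cos(3t), x_2(t) = -c_1e^(-3t)sin(3t) - 2c_1e^(-3t)cos(3t) - 2c_2e^(-3t)sin(3t) + c_2e^(-3t)cos(3t)

Coefficient matrix A = [[-27, 39], [-15, 21]].
Characteristic polynomial det(A - λI) = λ^2 + 6λ + 18 = 0.
Eigenvalues λ = -3 ± 3i (complex conjugate pair).
For λ=-3+3i: an eigenvector is (-3,-2) - i(-2,-1) = (-3 + 2i, -2 + i).
A real fundamental pair from Re and Im of e^((-3+3i)t)v: X_1 = e^(-3t)(cos(3t)·(-3,-2) + sin(3t)·(-2,-1)), X_2 = e^(-3t)(sin(3t)·(-3,-2) - cos(3t)·(-2,-1)).
General solution: c_1X_1 + c_2X_2.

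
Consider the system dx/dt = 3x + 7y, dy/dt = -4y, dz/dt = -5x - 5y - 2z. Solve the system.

x(t) = c_1e^(3t) - c_2e^(-4t), y(t) = c_2e^(-4t), z(t) = -c_1e^(3t) + c_3e^(-2t)

Coefficient matrix A = [[3, 7, 0], [0, -4, 0], [-5, -5, -2]].
det(A - λI) = 0 gives eigenvalues λ = 3, -4, -2.
For λ=3: eigenvector (1,0,-1).
For λ=-4: eigenvector (-1,1,0).
For λ=-2: eigenvector (0,0,1).
General solution: c_1e^(3t)(1,0,-1) + c_2e^(-4t)(-1,1,0) + c_3e^(-2t)(0,0,1).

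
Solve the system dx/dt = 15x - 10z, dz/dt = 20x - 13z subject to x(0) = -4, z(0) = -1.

x(t) = -23e^(t)sin(2t) - 4e^(t)cos(2t), z(t) = -33e^(t)sin(2t) - e^(t)cos(2t)

Coefficient matrix A = [[15, -10], [20, -13]].
Characteristic polynomial det(A - λI) = λ^2 - 2λ + 5 = 0.
Eigenvalues λ = 1 ± 2i (complex conjugate pair).
For λ=1+2i: an eigenvector is (2,3) - i(-1,-1) = (2 + i, 3 + i).
A real fundamental pair from Re and Im of e^((1+2i)t)v: X_1 = e^(t)(cos(2t)·(2,3) + sin(2t)·(-1,-1)), X_2 = e^(t)(sin(2t)·(2,3) - cos(2t)·(-1,-1)).
General solution: c_1X_1 + c_2X_2.
Applying x(0)=-4, z(0)=-1 gives c_1=3, c_2=-10.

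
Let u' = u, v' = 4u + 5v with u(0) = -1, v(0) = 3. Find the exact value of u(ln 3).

A = [[1,0],[4,5]]; eigenvalues λ = 1, 5.
Eigenvectors: (1,-1) for λ=1, (0,1) for λ=5.
From the initial condition, c_1 = -1, c_2 = 2.
u(ln 3) = (-1)(3^1)(1) + (2)(3^5)(0) = -3.

-3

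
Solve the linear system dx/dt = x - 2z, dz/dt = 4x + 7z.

Coefficient matrix A = [[1, -2], [4, 7]].
Characteristic polynomial det(A - λI) = λ^2 - 8λ + 15 = 0.
Eigenvalues λ = 3, 5.
For λ=3: (A-λI) row 1 is [-2, -2], so an eigenvector is (-1, 1).
For λ=5: (A-λI) row 1 is [-4, -2], so an eigenvector is (-1, 2).
General solution: K_1e^(3t)(-1,1) + K_2e^(5t)(-1,2).

x(t) = -K_1e^(3t) - K_2e^(5t), z(t) = K_1e^(3t) + 2K_2e^(5t)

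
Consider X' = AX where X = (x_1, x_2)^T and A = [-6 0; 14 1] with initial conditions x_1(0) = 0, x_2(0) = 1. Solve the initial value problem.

Coefficient matrix A = [[-6, 0], [14, 1]].
Characteristic polynomial det(A - λI) = λ^2 + 5λ - 6 = 0.
Eigenvalues λ = -6, 1.
For λ=-6: (A-λI) row 2 is [14, 7], so an eigenvector is (1, -2).
For λ=1: (A-λI) row 1 is [-7, 0], so an eigenvector is (0, 1).
General solution: K_1e^(-6t)(1,-2) + K_2e^(t)(0,1).
Applying x_1(0)=0, x_2(0)=1 gives K_1=0, K_2=1.

x_1(t) = 0, x_2(t) = e^(t)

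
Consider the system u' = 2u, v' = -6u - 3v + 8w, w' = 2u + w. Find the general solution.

Coefficient matrix A = [[2, 0, 0], [-6, -3, 8], [2, 0, 1]].
det(A - λI) = 0 gives eigenvalues λ = 2, -3, 1.
For λ=2: eigenvector (1,2,2).
For λ=-3: eigenvector (0,1,0).
For λ=1: eigenvector (0,2,1).
General solution: c_1e^(2t)(1,2,2) + c_2e^(-3t)(0,1,0) + c_3e^(t)(0,2,1).

u(t) = c_1e^(2t), v(t) = 2c_1e^(2t) + c_2e^(-3t) + 2c_3e^(t), w(t) = 2c_1e^(2t) + c_3e^(t)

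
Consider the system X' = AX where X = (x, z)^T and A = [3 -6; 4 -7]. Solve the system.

x(t) = 3K_1e^(-t) + K_2e^(-3t), z(t) = 2K_1e^(-t) + K_2e^(-3t)

Coefficient matrix A = [[3, -6], [4, -7]].
Characteristic polynomial det(A - λI) = λ^2 + 4λ + 3 = 0.
Eigenvalues λ = -1, -3.
For λ=-1: (A-λI) row 1 is [4, -6], so an eigenvector is (3, 2).
For λ=-3: (A-λI) row 1 is [6, -6], so an eigenvector is (1, 1).
General solution: K_1e^(-t)(3,2) + K_2e^(-3t)(1,1).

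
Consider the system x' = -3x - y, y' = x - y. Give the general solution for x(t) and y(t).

Coefficient matrix A = [[-3, -1], [1, -1]].
Characteristic polynomial det(A - λI) = λ^2 + 4λ + 4 = 0.
Single eigenvalue λ = -2 with algebraic multiplicity 2.
Eigenvector v = (1,-1); generalized eigenvector w with (A-λI)w=v is (-3,2).
General solution: e^(-2t)[C_1·v + C_2·(t·v + w)].

x(t) = C_1e^(-2t) + C_2te^(-2t) - 3C_2e^(-2t), y(t) = -C_1e^(-2t) - C_2te^(-2t) + 2C_2e^(-2t)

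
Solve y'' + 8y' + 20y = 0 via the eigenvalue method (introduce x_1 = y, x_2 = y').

y(t) = C_1e^(-4t)cos(2t) + C_2e^(-4t)sin(2t)

Let x_1 = y, x_2 = y'. Then x_1' = x_2 and x_2' = -20x_1 - 8x_2.
A = [[0,1],[-20,-8]]; det(A-λI) = λ^2 + 8λ + 20.
Eigenvalues λ = -4 ± 2i.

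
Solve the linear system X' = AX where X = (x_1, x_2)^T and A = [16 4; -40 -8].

x_1(t) = c_1e^(4t)sin(4t) - c_2e^(4t)cos(4t), x_2(t) = -3c_1e^(4t)sin(4t) + c_1e^(4t)cos(4t) + c_2e^(4t)sin(4t) + 3c_2e^(4t)cos(4t)

Coefficient matrix A = [[16, 4], [-40, -8]].
Characteristic polynomial det(A - λI) = λ^2 - 8λ + 32 = 0.
Eigenvalues λ = 4 ± 4i (complex conjugate pair).
For λ=4+4i: an eigenvector is (0,1) - i(1,-3) = (0 - i, 1 + 3i).
A real fundamental pair from Re and Im of e^((4+4i)t)v: X_1 = e^(4t)(cos(4t)·(0,1) + sin(4t)·(1,-3)), X_2 = e^(4t)(sin(4t)·(0,1) - cos(4t)·(1,-3)).
General solution: c_1X_1 + c_2X_2.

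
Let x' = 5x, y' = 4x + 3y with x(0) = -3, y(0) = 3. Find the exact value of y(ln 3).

-1215

A = [[5,0],[4,3]]; eigenvalues λ = 3, 5.
Eigenvectors: (0,-1) for λ=3, (1,2) for λ=5.
From the initial condition, c_1 = -9, c_2 = -3.
y(ln 3) = (-9)(3^3)(-1) + (-3)(3^5)(2) = -1215.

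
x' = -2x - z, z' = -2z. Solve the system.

Coefficient matrix A = [[-2, -1], [0, -2]].
Characteristic polynomial det(A - λI) = λ^2 + 4λ + 4 = 0.
Single eigenvalue λ = -2 with algebraic multiplicity 2.
Eigenvector v = (1,0); generalized eigenvector w with (A-λI)w=v is (1,-1).
General solution: e^(-2t)[C_1·v + C_2·(t·v + w)].

x(t) = C_1e^(-2t) + C_2te^(-2t) + C_2e^(-2t), z(t) = -C_2e^(-2t)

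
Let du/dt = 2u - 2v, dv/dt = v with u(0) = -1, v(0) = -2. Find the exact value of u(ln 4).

32

A = [[2,-2],[0,1]]; eigenvalues λ = 1, 2.
Eigenvectors: (-2,-1) for λ=1, (-1,0) for λ=2.
From the initial condition, c_1 = 2, c_2 = -3.
u(ln 4) = (2)(4^1)(-2) + (-3)(4^2)(-1) = 32.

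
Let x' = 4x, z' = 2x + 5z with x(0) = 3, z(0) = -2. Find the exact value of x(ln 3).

A = [[4,0],[2,5]]; eigenvalues λ = 5, 4.
Eigenvectors: (0,1) for λ=5, (1,-2) for λ=4.
From the initial condition, c_1 = 4, c_2 = 3.
x(ln 3) = (4)(3^5)(0) + (3)(3^4)(1) = 243.

243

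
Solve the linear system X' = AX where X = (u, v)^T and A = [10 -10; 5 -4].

Coefficient matrix A = [[10, -10], [5, -4]].
Characteristic polynomial det(A - λI) = λ^2 - 6λ + 10 = 0.
Eigenvalues λ = 3 ± i (complex conjugate pair).
For λ=3+i: an eigenvector is (3,2) - i(1,1) = (3 - i, 2 - i).
A real fundamental pair from Re and Im of e^((3+i)t)v: X_1 = e^(3t)(cos(t)·(3,2) + sin(t)·(1,1)), X_2 = e^(3t)(sin(t)·(3,2) - cos(t)·(1,1)).
General solution: c_1X_1 + c_2X_2.

u(t) = c_1e^(3t)sin(t) + 3c_1e^(3t)cos(t) + 3c_2e^(3t)sin(t) - c_2e^(3t)cos(t), v(t) = c_1e^(3t)sin(t) + 2c_1e^(3t)cos(t) + 2c_2e^(3t)sin(t) - c_2e^(3t)cos(t)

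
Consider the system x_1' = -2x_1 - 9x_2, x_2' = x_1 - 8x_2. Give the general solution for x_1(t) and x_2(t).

Coefficient matrix A = [[-2, -9], [1, -8]].
Characteristic polynomial det(A - λI) = λ^2 + 10λ + 25 = 0.
Single eigenvalue λ = -5 with algebraic multiplicity 2.
Eigenvector v = (-3,-1); generalized eigenvector w with (A-λI)w=v is (2,1).
General solution: e^(-5t)[C_1·v + C_2·(t·v + w)].

x_1(t) = -3C_1e^(-5t) - 3C_2te^(-5t) + 2C_2e^(-5t), x_2(t) = -C_1e^(-5t) - C_2te^(-5t) + C_2e^(-5t)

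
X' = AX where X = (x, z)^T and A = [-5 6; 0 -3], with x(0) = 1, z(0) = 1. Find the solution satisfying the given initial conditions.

Coefficient matrix A = [[-5, 6], [0, -3]].
Characteristic polynomial det(A - λI) = λ^2 + 8λ + 15 = 0.
Eigenvalues λ = -3, -5.
For λ=-3: (A-λI) row 1 is [-2, 6], so an eigenvector is (3, 1).
For λ=-5: (A-λI) row 1 is [0, 6], so an eigenvector is (1, 0).
General solution: c_1e^(-3t)(3,1) + c_2e^(-5t)(1,0).
Applying x(0)=1, z(0)=1 gives c_1=1, c_2=-2.

x(t) = 3e^(-3t) - 2e^(-5t), z(t) = e^(-3t)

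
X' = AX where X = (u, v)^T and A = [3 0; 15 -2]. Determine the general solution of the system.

u(t) = c_2e^(3t), v(t) = c_1e^(-2t) + 3c_2e^(3t)

Coefficient matrix A = [[3, 0], [15, -2]].
Characteristic polynomial det(A - λI) = λ^2 - λ - 6 = 0.
Eigenvalues λ = -2, 3.
For λ=-2: (A-λI) row 1 is [5, 0], so an eigenvector is (0, 1).
For λ=3: (A-λI) row 2 is [15, -5], so an eigenvector is (1, 3).
General solution: c_1e^(-2t)(0,1) + c_2e^(3t)(1,3).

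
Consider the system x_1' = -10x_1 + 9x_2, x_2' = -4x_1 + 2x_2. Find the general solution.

Coefficient matrix A = [[-10, 9], [-4, 2]].
Characteristic polynomial det(A - λI) = λ^2 + 8λ + 16 = 0.
Single eigenvalue λ = -4 with algebraic multiplicity 2.
Eigenvector v = (-3,-2); generalized eigenvector w with (A-λI)w=v is (2,1).
General solution: e^(-4t)[C_1·v + C_2·(t·v + w)].

x_1(t) = -3C_1e^(-4t) - 3C_2te^(-4t) + 2C_2e^(-4t), x_2(t) = -2C_1e^(-4t) - 2C_2te^(-4t) + C_2e^(-4t)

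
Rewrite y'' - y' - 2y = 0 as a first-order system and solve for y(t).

Let x_1 = y, x_2 = y'. Then x_1' = x_2 and x_2' = 2x_1 + x_2.
A = [[0,1],[2,1]]; det(A-λI) = λ^2 - λ - 2.
Eigenvalues λ = 2, -1 with eigenvectors (1,2), (1,-1).

y(t) = c_1e^(2t) + c_2e^(-t)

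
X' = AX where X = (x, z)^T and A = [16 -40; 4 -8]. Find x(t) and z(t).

x(t) = C_1e^(4t)sin(4t) - 3C_1e^(4t)cos(4t) - 3C_2e^(4t)sin(4t) - C_2e^(4t)cos(4t), z(t) = -C_1e^(4t)cos(4t) - C_2e^(4t)sin(4t)

Coefficient matrix A = [[16, -40], [4, -8]].
Characteristic polynomial det(A - λI) = λ^2 - 8λ + 32 = 0.
Eigenvalues λ = 4 ± 4i (complex conjugate pair).
For λ=4+4i: an eigenvector is (-3,-1) - i(1,0) = (-3 - i, -1).
A real fundamental pair from Re and Im of e^((4+4i)t)v: X_1 = e^(4t)(cos(4t)·(-3,-1) + sin(4t)·(1,0)), X_2 = e^(4t)(sin(4t)·(-3,-1) - cos(4t)·(1,0)).
General solution: C_1X_1 + C_2X_2.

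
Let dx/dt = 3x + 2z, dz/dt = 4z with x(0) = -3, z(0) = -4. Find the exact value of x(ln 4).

A = [[3,2],[0,4]]; eigenvalues λ = 4, 3.
Eigenvectors: (-2,-1) for λ=4, (1,0) for λ=3.
From the initial condition, c_1 = 4, c_2 = 5.
x(ln 4) = (4)(4^4)(-2) + (5)(4^3)(1) = -1728.

-1728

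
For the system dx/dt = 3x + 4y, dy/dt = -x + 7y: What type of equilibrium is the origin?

A = [[3,4],[-1,7]]; det(A-λI) = λ^2 - 10λ + 25.
repeated λ = 5 with a single eigenvector.

unstable improper node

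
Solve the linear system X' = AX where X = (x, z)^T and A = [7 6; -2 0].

Coefficient matrix A = [[7, 6], [-2, 0]].
Characteristic polynomial det(A - λI) = λ^2 - 7λ + 12 = 0.
Eigenvalues λ = 3, 4.
For λ=3: (A-λI) row 1 is [4, 6], so an eigenvector is (-3, 2).
For λ=4: (A-λI) row 1 is [3, 6], so an eigenvector is (-2, 1).
General solution: c_1e^(3t)(-3,2) + c_2e^(4t)(-2,1).

x(t) = -3c_1e^(3t) - 2c_2e^(4t), z(t) = 2c_1e^(3t) + c_2e^(4t)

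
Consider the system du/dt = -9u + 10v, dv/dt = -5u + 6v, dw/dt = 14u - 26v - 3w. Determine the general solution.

Coefficient matrix A = [[-9, 10, 0], [-5, 6, 0], [14, -26, -3]].
det(A - λI) = 0 gives eigenvalues λ = 1, -3, -4.
For λ=1: eigenvector (1,1,-3).
For λ=-3: eigenvector (0,0,1).
For λ=-4: eigenvector (-2,-1,2).
General solution: c_1e^(t)(1,1,-3) + c_2e^(-3t)(0,0,1) + c_3e^(-4t)(-2,-1,2).

u(t) = c_1e^(t) - 2c_3e^(-4t), v(t) = c_1e^(t) - c_3e^(-4t), w(t) = -3c_1e^(t) + c_2e^(-3t) + 2c_3e^(-4t)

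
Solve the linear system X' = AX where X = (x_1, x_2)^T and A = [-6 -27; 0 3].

x_1(t) = -3C_1e^(3t) - C_2e^(-6t), x_2(t) = C_1e^(3t)

Coefficient matrix A = [[-6, -27], [0, 3]].
Characteristic polynomial det(A - λI) = λ^2 + 3λ - 18 = 0.
Eigenvalues λ = 3, -6.
For λ=3: (A-λI) row 1 is [-9, -27], so an eigenvector is (-3, 1).
For λ=-6: (A-λI) row 1 is [0, -27], so an eigenvector is (-1, 0).
General solution: C_1e^(3t)(-3,1) + C_2e^(-6t)(-1,0).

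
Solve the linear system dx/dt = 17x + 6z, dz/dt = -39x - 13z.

x(t) = -C_1e^(2t)sin(3t) - C_1e^(2t)cos(3t) - C_2e^(2t)sin(3t) + C_2e^(2t)cos(3t), z(t) = 3C_1e^(2t)sin(3t) + 2C_1e^(2t)cos(3t) + 2C_2e^(2t)sin(3t) - 3C_2e^(2t)cos(3t)

Coefficient matrix A = [[17, 6], [-39, -13]].
Characteristic polynomial det(A - λI) = λ^2 - 4λ + 13 = 0.
Eigenvalues λ = 2 ± 3i (complex conjugate pair).
For λ=2+3i: an eigenvector is (-1,2) - i(-1,3) = (-1 + i, 2 - 3i).
A real fundamental pair from Re and Im of e^((2+3i)t)v: X_1 = e^(2t)(cos(3t)·(-1,2) + sin(3t)·(-1,3)), X_2 = e^(2t)(sin(3t)·(-1,2) - cos(3t)·(-1,3)).
General solution: C_1X_1 + C_2X_2.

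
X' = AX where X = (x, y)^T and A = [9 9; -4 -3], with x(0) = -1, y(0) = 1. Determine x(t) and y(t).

Coefficient matrix A = [[9, 9], [-4, -3]].
Characteristic polynomial det(A - λI) = λ^2 - 6λ + 9 = 0.
Single eigenvalue λ = 3 with algebraic multiplicity 2.
Eigenvector v = (-3,2); generalized eigenvector w with (A-λI)w=v is (1,-1).
General solution: e^(3t)[c_1·v + c_2·(t·v + w)].
Applying x(0)=-1, y(0)=1 gives c_1=0, c_2=-1.

x(t) = 3te^(3t) - e^(3t), y(t) = -2te^(3t) + e^(3t)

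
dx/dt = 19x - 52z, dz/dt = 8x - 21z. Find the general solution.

x(t) = -3K_1e^(-t)sin(4t) + 2K_1e^(-t)cos(4t) + 2K_2e^(-t)sin(4t) + 3K_2e^(-t)cos(4t), z(t) = -K_1e^(-t)sin(4t) + K_1e^(-t)cos(4t) + K_2e^(-t)sin(4t) + K_2e^(-t)cos(4t)

Coefficient matrix A = [[19, -52], [8, -21]].
Characteristic polynomial det(A - λI) = λ^2 + 2λ + 17 = 0.
Eigenvalues λ = -1 ± 4i (complex conjugate pair).
For λ=-1+4i: an eigenvector is (2,1) - i(-3,-1) = (2 + 3i, 1 + i).
A real fundamental pair from Re and Im of e^((-1+4i)t)v: X_1 = e^(-t)(cos(4t)·(2,1) + sin(4t)·(-3,-1)), X_2 = e^(-t)(sin(4t)·(2,1) - cos(4t)·(-3,-1)).
General solution: K_1X_1 + K_2X_2.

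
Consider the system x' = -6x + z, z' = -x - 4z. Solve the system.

x(t) = -C_1e^(-5t) - C_2te^(-5t) + C_2e^(-5t), z(t) = -C_1e^(-5t) - C_2te^(-5t)

Coefficient matrix A = [[-6, 1], [-1, -4]].
Characteristic polynomial det(A - λI) = λ^2 + 10λ + 25 = 0.
Single eigenvalue λ = -5 with algebraic multiplicity 2.
Eigenvector v = (-1,-1); generalized eigenvector w with (A-λI)w=v is (1,0).
General solution: e^(-5t)[C_1·v + C_2·(t·v + w)].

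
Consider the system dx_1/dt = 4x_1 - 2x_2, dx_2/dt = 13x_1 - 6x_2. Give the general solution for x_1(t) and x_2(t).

x_1(t) = C_1e^(-t)sin(t) - C_1e^(-t)cos(t) - C_2e^(-t)sin(t) - C_2e^(-t)cos(t), x_2(t) = 2C_1e^(-t)sin(t) - 3C_1e^(-t)cos(t) - 3C_2e^(-t)sin(t) - 2C_2e^(-t)cos(t)

Coefficient matrix A = [[4, -2], [13, -6]].
Characteristic polynomial det(A - λI) = λ^2 + 2λ + 2 = 0.
Eigenvalues λ = -1 ± i (complex conjugate pair).
For λ=-1+i: an eigenvector is (-1,-3) - i(1,2) = (-1 - i, -3 - 2i).
A real fundamental pair from Re and Im of e^((-1+i)t)v: X_1 = e^(-t)(cos(t)·(-1,-3) + sin(t)·(1,2)), X_2 = e^(-t)(sin(t)·(-1,-3) - cos(t)·(1,2)).
General solution: C_1X_1 + C_2X_2.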